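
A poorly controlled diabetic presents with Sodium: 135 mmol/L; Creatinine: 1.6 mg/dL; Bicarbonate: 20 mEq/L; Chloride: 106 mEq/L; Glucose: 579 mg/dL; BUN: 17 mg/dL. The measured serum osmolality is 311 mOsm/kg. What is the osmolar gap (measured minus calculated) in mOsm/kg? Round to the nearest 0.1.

2.8 mOsm/kg

Calculated osmolality = 2·Na + glucose/18 + BUN/2.8
= 2·135 + 579/18 + 17/2.8
= 270 + 32.17 + 6.07
= 308.24 mOsm/kg ≈ 308.2 mOsm/kg
Osmolar gap = measured − calculated = 311 − 308.2 = 2.8 mOsm/kg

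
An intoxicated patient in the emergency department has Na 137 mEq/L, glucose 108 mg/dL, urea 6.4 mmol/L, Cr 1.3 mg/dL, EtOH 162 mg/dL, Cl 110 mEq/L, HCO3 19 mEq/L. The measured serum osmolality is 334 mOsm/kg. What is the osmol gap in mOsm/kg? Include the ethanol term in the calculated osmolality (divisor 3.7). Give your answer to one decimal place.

3.8 mOsm/kg

Calculated osmolality = 2·Na + glucose/18 + urea + ethanol/3.7
= 2·137 + 108/18 + 6.4 + 162/3.7
= 274 + 6 + 6.40 + 43.78
= 330.18 mOsm/kg ≈ 330.2 mOsm/kg
Osmolar gap = measured − calculated = 334 − 330.2 = 3.8 mOsm/kg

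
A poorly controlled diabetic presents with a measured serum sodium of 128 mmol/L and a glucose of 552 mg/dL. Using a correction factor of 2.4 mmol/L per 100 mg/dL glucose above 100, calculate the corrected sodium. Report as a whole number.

Corrected Na = measured Na + 2.4 · (glucose − 100)/100
= 128 + 2.4 · (552 − 100)/100
= 128 + 10.8
= 138.8 mmol/L

139 mmol/L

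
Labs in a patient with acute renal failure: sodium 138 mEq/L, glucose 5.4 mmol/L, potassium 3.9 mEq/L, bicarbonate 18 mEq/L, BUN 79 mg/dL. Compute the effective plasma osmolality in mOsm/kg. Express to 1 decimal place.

Effective osmolality excludes urea (freely permeant across cell membranes):
2·Na + glucose
= 2·138 + 5.4
= 276 + 5.4
= 281.4 mOsm/kg

281.4 mOsm/kg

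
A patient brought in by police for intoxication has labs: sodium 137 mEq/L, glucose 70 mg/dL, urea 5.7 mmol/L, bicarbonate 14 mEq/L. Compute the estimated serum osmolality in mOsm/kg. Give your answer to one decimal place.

Calculated osmolality = 2·Na + glucose/18 + urea
= 2·137 + 70/18 + 5.7
= 274 + 3.89 + 5.70
= 283.59 mOsm/kg

283.6 mOsm/kg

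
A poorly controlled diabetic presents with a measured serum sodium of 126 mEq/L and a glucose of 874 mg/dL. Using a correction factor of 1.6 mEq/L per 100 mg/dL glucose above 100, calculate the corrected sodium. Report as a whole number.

Corrected Na = measured Na + 1.6 · (glucose − 100)/100
= 126 + 1.6 · (874 − 100)/100
= 126 + 12.4
= 138.4 mEq/L

138 mEq/L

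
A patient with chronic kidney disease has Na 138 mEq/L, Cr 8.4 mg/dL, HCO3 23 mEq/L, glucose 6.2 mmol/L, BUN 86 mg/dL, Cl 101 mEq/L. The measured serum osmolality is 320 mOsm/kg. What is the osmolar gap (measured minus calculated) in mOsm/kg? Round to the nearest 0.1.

7.1 mOsm/kg

Calculated osmolality = 2·Na + glucose + BUN/2.8
= 2·138 + 6.2 + 86/2.8
= 276 + 6.20 + 30.71
= 312.91 mOsm/kg ≈ 312.9 mOsm/kg
Osmolar gap = measured − calculated = 320 − 312.9 = 7.1 mOsm/kg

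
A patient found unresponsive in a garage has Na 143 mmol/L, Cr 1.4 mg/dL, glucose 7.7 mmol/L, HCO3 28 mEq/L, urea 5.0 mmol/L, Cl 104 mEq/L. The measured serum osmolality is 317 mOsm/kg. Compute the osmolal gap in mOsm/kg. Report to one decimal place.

18.3 mOsm/kg

Calculated osmolality = 2·Na + glucose + urea
= 2·143 + 7.7 + 5
= 286 + 7.70 + 5
= 298.7 mOsm/kg ≈ 298.7 mOsm/kg
Osmolar gap = measured − calculated = 317 − 298.7 = 18.3 mOsm/kg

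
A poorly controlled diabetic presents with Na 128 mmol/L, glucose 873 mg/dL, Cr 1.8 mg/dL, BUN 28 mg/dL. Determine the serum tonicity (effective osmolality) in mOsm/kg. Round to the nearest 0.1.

304.5 mOsm/kg

Effective osmolality excludes urea (freely permeant across cell membranes):
2·Na + glucose/18
= 2·128 + 873/18
= 256 + 48.5
= 304.5 mOsm/kg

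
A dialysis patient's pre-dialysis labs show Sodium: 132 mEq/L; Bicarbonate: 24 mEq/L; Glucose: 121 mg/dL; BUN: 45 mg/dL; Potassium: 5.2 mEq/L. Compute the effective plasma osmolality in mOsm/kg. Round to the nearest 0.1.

Effective osmolality excludes urea (freely permeant across cell membranes):
2·Na + glucose/18
= 2·132 + 121/18
= 264 + 6.72
= 270.72 mOsm/kg

270.7 mOsm/kg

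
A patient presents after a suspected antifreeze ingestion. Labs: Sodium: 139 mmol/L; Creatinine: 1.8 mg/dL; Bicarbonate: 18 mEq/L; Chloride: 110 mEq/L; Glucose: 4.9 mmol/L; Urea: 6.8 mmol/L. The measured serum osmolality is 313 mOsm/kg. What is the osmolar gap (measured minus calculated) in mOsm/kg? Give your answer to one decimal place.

23.3 mOsm/kg

Calculated osmolality = 2·Na + glucose + urea
= 2·139 + 4.9 + 6.8
= 278 + 4.90 + 6.80
= 289.7 mOsm/kg ≈ 289.7 mOsm/kg
Osmolar gap = measured − calculated = 313 − 289.7 = 23.3 mOsm/kg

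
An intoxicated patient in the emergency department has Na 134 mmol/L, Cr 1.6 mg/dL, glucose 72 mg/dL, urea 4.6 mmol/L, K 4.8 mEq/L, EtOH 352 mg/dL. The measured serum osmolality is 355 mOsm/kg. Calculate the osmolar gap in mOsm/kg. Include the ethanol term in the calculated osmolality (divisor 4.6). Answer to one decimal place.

Calculated osmolality = 2·Na + glucose/18 + urea + ethanol/4.6
= 2·134 + 72/18 + 4.6 + 352/4.6
= 268 + 4 + 4.60 + 76.52
= 353.12 mOsm/kg ≈ 353.1 mOsm/kg
Osmolar gap = measured − calculated = 355 − 353.1 = 1.9 mOsm/kg

1.9 mOsm/kg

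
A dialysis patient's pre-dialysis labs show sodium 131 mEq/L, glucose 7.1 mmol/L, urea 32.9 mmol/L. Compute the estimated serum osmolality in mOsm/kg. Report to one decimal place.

Calculated osmolality = 2·Na + glucose + urea
= 2·131 + 7.1 + 32.9
= 262 + 7.10 + 32.90
= 302 mOsm/kg

302.0 mOsm/kg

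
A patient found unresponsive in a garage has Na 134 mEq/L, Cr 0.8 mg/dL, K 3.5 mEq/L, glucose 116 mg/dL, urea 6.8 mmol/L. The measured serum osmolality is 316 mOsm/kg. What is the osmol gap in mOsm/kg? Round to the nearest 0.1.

34.8 mOsm/kg

Calculated osmolality = 2·Na + glucose/18 + urea
= 2·134 + 116/18 + 6.8
= 268 + 6.44 + 6.80
= 281.24 mOsm/kg ≈ 281.2 mOsm/kg
Osmolar gap = measured − calculated = 316 − 281.2 = 34.8 mOsm/kg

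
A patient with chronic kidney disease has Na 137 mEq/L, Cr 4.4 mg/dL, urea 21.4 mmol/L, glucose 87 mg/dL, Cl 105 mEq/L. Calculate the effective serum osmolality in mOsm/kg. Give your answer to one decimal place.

Effective osmolality excludes urea (freely permeant across cell membranes):
2·Na + glucose/18
= 2·137 + 87/18
= 274 + 4.83
= 278.83 mOsm/kg

278.8 mOsm/kg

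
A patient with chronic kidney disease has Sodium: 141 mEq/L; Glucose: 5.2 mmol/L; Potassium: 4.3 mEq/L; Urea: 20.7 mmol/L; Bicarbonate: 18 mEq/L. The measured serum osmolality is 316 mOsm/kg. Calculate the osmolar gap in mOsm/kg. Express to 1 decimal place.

Calculated osmolality = 2·Na + glucose + urea
= 2·141 + 5.2 + 20.7
= 282 + 5.20 + 20.70
= 307.9 mOsm/kg ≈ 307.9 mOsm/kg
Osmolar gap = measured − calculated = 316 − 307.9 = 8.1 mOsm/kg

8.1 mOsm/kg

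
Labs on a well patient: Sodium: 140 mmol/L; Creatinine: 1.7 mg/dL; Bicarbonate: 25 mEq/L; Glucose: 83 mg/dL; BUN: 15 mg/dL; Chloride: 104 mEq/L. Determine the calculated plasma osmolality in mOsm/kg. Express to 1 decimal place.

290.0 mOsm/kg

Calculated osmolality = 2·Na + glucose/18 + BUN/2.8
= 2·140 + 83/18 + 15/2.8
= 280 + 4.61 + 5.36
= 289.97 mOsm/kg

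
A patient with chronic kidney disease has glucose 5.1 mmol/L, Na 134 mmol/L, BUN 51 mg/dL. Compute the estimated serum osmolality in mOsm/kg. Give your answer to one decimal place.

291.3 mOsm/kg

Calculated osmolality = 2·Na + glucose + BUN/2.8
= 2·134 + 5.1 + 51/2.8
= 268 + 5.10 + 18.21
= 291.31 mOsm/kg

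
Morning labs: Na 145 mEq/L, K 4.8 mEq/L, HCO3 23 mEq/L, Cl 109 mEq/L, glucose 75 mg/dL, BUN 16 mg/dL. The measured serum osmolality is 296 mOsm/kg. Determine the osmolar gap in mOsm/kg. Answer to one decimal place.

-3.9 mOsm/kg

Calculated osmolality = 2·Na + glucose/18 + BUN/2.8
= 2·145 + 75/18 + 16/2.8
= 290 + 4.17 + 5.71
= 299.88 mOsm/kg ≈ 299.9 mOsm/kg
Osmolar gap = measured − calculated = 296 − 299.9 = -3.9 mOsm/kg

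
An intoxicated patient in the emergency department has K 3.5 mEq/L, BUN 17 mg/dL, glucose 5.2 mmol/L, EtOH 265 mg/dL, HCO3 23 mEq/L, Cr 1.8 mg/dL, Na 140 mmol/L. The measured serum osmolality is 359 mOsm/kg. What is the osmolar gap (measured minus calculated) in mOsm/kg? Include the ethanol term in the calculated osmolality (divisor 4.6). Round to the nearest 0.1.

Calculated osmolality = 2·Na + glucose + BUN/2.8 + ethanol/4.6
= 2·140 + 5.2 + 17/2.8 + 265/4.6
= 280 + 5.20 + 6.07 + 57.61
= 348.88 mOsm/kg ≈ 348.9 mOsm/kg
Osmolar gap = measured − calculated = 359 − 348.9 = 10.1 mOsm/kg

10.1 mOsm/kg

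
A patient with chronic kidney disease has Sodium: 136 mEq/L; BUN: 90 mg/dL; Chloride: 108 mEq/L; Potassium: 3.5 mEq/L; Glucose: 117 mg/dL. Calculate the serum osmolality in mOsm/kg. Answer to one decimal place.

Calculated osmolality = 2·Na + glucose/18 + BUN/2.8
= 2·136 + 117/18 + 90/2.8
= 272 + 6.50 + 32.14
= 310.64 mOsm/kg

310.6 mOsm/kg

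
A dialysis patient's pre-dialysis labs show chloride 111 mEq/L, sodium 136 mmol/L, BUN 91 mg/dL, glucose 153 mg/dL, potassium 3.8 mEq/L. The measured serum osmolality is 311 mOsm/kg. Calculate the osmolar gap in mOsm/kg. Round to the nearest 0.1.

-2.0 mOsm/kg

Calculated osmolality = 2·Na + glucose/18 + BUN/2.8
= 2·136 + 153/18 + 91/2.8
= 272 + 8.50 + 32.50
= 313 mOsm/kg ≈ 313.0 mOsm/kg
Osmolar gap = measured − calculated = 311 − 313.0 = -2.0 mOsm/kg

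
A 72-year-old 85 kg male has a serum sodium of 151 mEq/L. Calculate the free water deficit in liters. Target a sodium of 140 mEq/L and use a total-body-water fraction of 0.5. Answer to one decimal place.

3.3 L

TBW = 0.5 · 85 = 42.5 L
Free water deficit = TBW · (Na/140 − 1)
= 42.5 · (151/140 − 1)
= 42.5 · 0.0786
= 3.34 L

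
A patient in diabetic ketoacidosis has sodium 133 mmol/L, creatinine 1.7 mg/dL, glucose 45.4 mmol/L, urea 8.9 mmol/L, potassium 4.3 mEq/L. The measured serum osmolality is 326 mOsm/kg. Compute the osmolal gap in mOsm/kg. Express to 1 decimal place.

Calculated osmolality = 2·Na + glucose + urea
= 2·133 + 45.4 + 8.9
= 266 + 45.40 + 8.90
= 320.3 mOsm/kg ≈ 320.3 mOsm/kg
Osmolar gap = measured − calculated = 326 − 320.3 = 5.7 mOsm/kg

5.7 mOsm/kg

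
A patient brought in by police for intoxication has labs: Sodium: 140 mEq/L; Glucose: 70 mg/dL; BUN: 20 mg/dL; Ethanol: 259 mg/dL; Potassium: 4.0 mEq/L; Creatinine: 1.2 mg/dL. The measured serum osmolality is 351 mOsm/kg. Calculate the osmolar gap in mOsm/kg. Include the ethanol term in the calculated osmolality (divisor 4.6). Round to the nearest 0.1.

Calculated osmolality = 2·Na + glucose/18 + BUN/2.8 + ethanol/4.6
= 2·140 + 70/18 + 20/2.8 + 259/4.6
= 280 + 3.89 + 7.14 + 56.30
= 347.33 mOsm/kg ≈ 347.3 mOsm/kg
Osmolar gap = measured − calculated = 351 − 347.3 = 3.7 mOsm/kg

3.7 mOsm/kg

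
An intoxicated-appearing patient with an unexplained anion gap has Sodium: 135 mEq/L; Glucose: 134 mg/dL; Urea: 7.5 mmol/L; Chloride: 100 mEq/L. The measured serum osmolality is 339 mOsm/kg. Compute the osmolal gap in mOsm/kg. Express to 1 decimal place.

Calculated osmolality = 2·Na + glucose/18 + urea
= 2·135 + 134/18 + 7.5
= 270 + 7.44 + 7.50
= 284.94 mOsm/kg ≈ 284.9 mOsm/kg
Osmolar gap = measured − calculated = 339 − 284.9 = 54.1 mOsm/kg

54.1 mOsm/kg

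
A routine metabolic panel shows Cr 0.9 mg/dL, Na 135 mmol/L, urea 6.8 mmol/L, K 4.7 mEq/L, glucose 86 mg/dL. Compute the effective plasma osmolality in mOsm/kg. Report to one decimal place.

274.8 mOsm/kg

Effective osmolality excludes urea (freely permeant across cell membranes):
2·Na + glucose/18
= 2·135 + 86/18
= 270 + 4.78
= 274.78 mOsm/kg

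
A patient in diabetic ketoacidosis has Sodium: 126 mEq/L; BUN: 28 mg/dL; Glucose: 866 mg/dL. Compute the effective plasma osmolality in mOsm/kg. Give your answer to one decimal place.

300.1 mOsm/kg

Effective osmolality excludes urea (freely permeant across cell membranes):
2·Na + glucose/18
= 2·126 + 866/18
= 252 + 48.11
= 300.11 mOsm/kg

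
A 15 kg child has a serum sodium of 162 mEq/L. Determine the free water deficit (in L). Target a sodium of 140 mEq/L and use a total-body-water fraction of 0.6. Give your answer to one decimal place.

1.4 L

TBW = 0.6 · 15 = 9 L
Free water deficit = TBW · (Na/140 − 1)
= 9 · (162/140 − 1)
= 9 · 0.1571
= 1.41 L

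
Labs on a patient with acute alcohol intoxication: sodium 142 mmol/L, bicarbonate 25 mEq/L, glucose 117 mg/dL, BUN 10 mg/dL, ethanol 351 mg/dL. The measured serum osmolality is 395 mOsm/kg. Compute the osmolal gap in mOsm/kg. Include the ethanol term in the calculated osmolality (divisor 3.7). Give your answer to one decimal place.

6.1 mOsm/kg

Calculated osmolality = 2·Na + glucose/18 + BUN/2.8 + ethanol/3.7
= 2·142 + 117/18 + 10/2.8 + 351/3.7
= 284 + 6.50 + 3.57 + 94.86
= 388.93 mOsm/kg ≈ 388.9 mOsm/kg
Osmolar gap = measured − calculated = 395 − 388.9 = 6.1 mOsm/kg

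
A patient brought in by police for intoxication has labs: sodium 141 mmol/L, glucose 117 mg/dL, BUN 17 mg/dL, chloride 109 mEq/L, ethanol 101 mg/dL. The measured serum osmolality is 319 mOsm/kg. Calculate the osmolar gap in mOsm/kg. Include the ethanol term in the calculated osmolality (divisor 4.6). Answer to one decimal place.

Calculated osmolality = 2·Na + glucose/18 + BUN/2.8 + ethanol/4.6
= 2·141 + 117/18 + 17/2.8 + 101/4.6
= 282 + 6.50 + 6.07 + 21.96
= 316.53 mOsm/kg ≈ 316.5 mOsm/kg
Osmolar gap = measured − calculated = 319 − 316.5 = 2.5 mOsm/kg

2.5 mOsm/kg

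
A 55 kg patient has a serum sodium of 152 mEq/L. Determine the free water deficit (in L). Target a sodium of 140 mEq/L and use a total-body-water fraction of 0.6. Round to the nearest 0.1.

TBW = 0.6 · 55 = 33 L
Free water deficit = TBW · (Na/140 − 1)
= 33 · (152/140 − 1)
= 33 · 0.0857
= 2.83 L

2.8 L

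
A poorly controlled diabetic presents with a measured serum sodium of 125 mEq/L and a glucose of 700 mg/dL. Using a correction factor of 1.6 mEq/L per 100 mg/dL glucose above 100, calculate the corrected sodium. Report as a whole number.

Corrected Na = measured Na + 1.6 · (glucose − 100)/100
= 125 + 1.6 · (700 − 100)/100
= 125 + 9.6
= 134.6 mEq/L

135 mEq/L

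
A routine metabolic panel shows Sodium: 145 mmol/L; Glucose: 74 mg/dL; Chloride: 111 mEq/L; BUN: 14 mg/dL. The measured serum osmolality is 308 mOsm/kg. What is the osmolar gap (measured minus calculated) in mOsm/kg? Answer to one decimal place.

Calculated osmolality = 2·Na + glucose/18 + BUN/2.8
= 2·145 + 74/18 + 14/2.8
= 290 + 4.11 + 5
= 299.11 mOsm/kg ≈ 299.1 mOsm/kg
Osmolar gap = measured − calculated = 308 − 299.1 = 8.9 mOsm/kg

8.9 mOsm/kg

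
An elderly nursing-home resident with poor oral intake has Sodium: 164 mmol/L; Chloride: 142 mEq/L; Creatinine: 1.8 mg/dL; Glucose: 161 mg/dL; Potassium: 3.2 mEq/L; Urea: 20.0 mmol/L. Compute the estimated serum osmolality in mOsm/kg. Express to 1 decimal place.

356.9 mOsm/kg

Calculated osmolality = 2·Na + glucose/18 + urea
= 2·164 + 161/18 + 20
= 328 + 8.94 + 20
= 356.94 mOsm/kg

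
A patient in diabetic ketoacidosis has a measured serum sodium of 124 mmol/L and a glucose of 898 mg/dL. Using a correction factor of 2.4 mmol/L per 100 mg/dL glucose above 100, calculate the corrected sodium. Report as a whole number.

143 mmol/L

Corrected Na = measured Na + 2.4 · (glucose − 100)/100
= 124 + 2.4 · (898 − 100)/100
= 124 + 19.2
= 143.2 mmol/L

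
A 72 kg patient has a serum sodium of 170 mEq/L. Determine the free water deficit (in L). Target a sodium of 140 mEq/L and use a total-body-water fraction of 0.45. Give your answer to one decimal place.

TBW = 0.45 · 72 = 32.4 L
Free water deficit = TBW · (Na/140 − 1)
= 32.4 · (170/140 − 1)
= 32.4 · 0.2143
= 6.94 L

6.9 L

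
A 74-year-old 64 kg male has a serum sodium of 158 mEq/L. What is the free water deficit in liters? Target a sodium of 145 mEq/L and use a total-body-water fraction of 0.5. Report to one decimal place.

TBW = 0.5 · 64 = 32 L
Free water deficit = TBW · (Na/145 − 1)
= 32 · (158/145 − 1)
= 32 · 0.0897
= 2.87 L

2.9 L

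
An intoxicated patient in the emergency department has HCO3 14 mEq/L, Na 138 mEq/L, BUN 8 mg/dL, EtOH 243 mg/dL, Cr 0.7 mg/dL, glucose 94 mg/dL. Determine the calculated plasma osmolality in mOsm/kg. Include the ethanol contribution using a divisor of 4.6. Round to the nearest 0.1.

336.9 mOsm/kg

Calculated osmolality = 2·Na + glucose/18 + BUN/2.8 + ethanol/4.6
= 2·138 + 94/18 + 8/2.8 + 243/4.6
= 276 + 5.22 + 2.86 + 52.83
= 336.91 mOsm/kg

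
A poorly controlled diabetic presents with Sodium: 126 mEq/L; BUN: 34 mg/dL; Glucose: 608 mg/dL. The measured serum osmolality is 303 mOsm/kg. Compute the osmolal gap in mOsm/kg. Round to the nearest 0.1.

Calculated osmolality = 2·Na + glucose/18 + BUN/2.8
= 2·126 + 608/18 + 34/2.8
= 252 + 33.78 + 12.14
= 297.92 mOsm/kg ≈ 297.9 mOsm/kg
Osmolar gap = measured − calculated = 303 − 297.9 = 5.1 mOsm/kg

5.1 mOsm/kg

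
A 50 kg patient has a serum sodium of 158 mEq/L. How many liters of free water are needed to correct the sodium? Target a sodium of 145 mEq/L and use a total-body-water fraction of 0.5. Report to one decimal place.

2.2 L

TBW = 0.5 · 50 = 25 L
Free water deficit = TBW · (Na/145 − 1)
= 25 · (158/145 − 1)
= 25 · 0.0897
= 2.24 L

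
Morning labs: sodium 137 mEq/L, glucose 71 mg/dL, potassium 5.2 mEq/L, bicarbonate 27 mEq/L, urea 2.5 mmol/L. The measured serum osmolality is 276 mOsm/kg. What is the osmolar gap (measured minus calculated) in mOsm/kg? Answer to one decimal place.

Calculated osmolality = 2·Na + glucose/18 + urea
= 2·137 + 71/18 + 2.5
= 274 + 3.94 + 2.50
= 280.44 mOsm/kg ≈ 280.4 mOsm/kg
Osmolar gap = measured − calculated = 276 − 280.4 = -4.4 mOsm/kg

-4.4 mOsm/kg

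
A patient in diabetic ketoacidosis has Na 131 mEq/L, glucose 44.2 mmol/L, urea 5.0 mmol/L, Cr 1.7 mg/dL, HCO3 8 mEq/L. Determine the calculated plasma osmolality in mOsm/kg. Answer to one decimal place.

Calculated osmolality = 2·Na + glucose + urea
= 2·131 + 44.2 + 5
= 262 + 44.20 + 5
= 311.2 mOsm/kg

311.2 mOsm/kg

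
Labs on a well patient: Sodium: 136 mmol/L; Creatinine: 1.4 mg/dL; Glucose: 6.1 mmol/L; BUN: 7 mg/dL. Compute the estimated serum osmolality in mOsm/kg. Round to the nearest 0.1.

Calculated osmolality = 2·Na + glucose + BUN/2.8
= 2·136 + 6.1 + 7/2.8
= 272 + 6.10 + 2.50
= 280.6 mOsm/kg

280.6 mOsm/kg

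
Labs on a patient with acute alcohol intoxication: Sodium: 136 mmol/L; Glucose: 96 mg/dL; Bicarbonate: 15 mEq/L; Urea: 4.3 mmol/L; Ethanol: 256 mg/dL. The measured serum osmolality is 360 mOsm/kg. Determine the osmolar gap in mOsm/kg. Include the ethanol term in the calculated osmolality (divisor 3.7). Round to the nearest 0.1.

Calculated osmolality = 2·Na + glucose/18 + urea + ethanol/3.7
= 2·136 + 96/18 + 4.3 + 256/3.7
= 272 + 5.33 + 4.30 + 69.19
= 350.82 mOsm/kg ≈ 350.8 mOsm/kg
Osmolar gap = measured − calculated = 360 − 350.8 = 9.2 mOsm/kg

9.2 mOsm/kg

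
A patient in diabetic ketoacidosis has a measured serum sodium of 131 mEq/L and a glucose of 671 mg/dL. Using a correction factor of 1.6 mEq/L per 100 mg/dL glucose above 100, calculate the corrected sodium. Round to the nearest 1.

Corrected Na = measured Na + 1.6 · (glucose − 100)/100
= 131 + 1.6 · (671 − 100)/100
= 131 + 9.1
= 140.1 mEq/L

140 mEq/L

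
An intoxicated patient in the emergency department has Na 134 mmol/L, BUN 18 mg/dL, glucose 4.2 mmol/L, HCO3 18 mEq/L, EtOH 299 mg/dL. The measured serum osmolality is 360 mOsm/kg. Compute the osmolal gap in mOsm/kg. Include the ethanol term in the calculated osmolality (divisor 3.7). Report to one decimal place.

Calculated osmolality = 2·Na + glucose + BUN/2.8 + ethanol/3.7
= 2·134 + 4.2 + 18/2.8 + 299/3.7
= 268 + 4.20 + 6.43 + 80.81
= 359.44 mOsm/kg ≈ 359.4 mOsm/kg
Osmolar gap = measured − calculated = 360 − 359.4 = 0.6 mOsm/kg

0.6 mOsm/kg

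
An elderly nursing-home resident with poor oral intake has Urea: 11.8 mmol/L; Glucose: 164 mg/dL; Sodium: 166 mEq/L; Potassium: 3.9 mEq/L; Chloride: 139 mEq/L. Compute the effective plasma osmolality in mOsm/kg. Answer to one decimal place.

Effective osmolality excludes urea (freely permeant across cell membranes):
2·Na + glucose/18
= 2·166 + 164/18
= 332 + 9.11
= 341.11 mOsm/kg

341.1 mOsm/kg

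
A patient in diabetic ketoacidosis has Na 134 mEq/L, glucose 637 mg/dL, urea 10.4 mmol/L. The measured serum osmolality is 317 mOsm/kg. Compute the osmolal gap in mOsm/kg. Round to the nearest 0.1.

3.2 mOsm/kg

Calculated osmolality = 2·Na + glucose/18 + urea
= 2·134 + 637/18 + 10.4
= 268 + 35.39 + 10.40
= 313.79 mOsm/kg ≈ 313.8 mOsm/kg
Osmolar gap = measured − calculated = 317 − 313.8 = 3.2 mOsm/kg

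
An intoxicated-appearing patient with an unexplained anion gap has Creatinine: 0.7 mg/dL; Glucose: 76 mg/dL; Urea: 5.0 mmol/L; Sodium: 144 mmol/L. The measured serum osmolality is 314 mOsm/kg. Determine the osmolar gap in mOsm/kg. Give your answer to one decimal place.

Calculated osmolality = 2·Na + glucose/18 + urea
= 2·144 + 76/18 + 5
= 288 + 4.22 + 5
= 297.22 mOsm/kg ≈ 297.2 mOsm/kg
Osmolar gap = measured − calculated = 314 − 297.2 = 16.8 mOsm/kg

16.8 mOsm/kg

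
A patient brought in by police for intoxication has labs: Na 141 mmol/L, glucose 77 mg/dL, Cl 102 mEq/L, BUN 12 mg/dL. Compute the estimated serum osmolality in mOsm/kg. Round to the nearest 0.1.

Calculated osmolality = 2·Na + glucose/18 + BUN/2.8
= 2·141 + 77/18 + 12/2.8
= 282 + 4.28 + 4.29
= 290.57 mOsm/kg

290.6 mOsm/kg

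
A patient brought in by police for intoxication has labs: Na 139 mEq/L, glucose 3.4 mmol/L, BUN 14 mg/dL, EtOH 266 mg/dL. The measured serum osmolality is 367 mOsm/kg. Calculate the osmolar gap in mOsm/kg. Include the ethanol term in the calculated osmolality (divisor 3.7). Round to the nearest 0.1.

Calculated osmolality = 2·Na + glucose + BUN/2.8 + ethanol/3.7
= 2·139 + 3.4 + 14/2.8 + 266/3.7
= 278 + 3.40 + 5 + 71.89
= 358.29 mOsm/kg ≈ 358.3 mOsm/kg
Osmolar gap = measured − calculated = 367 − 358.3 = 8.7 mOsm/kg

8.7 mOsm/kg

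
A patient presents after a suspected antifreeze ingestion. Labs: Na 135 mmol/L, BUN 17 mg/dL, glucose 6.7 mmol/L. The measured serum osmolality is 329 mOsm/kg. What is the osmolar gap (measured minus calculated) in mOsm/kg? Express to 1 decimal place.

46.2 mOsm/kg

Calculated osmolality = 2·Na + glucose + BUN/2.8
= 2·135 + 6.7 + 17/2.8
= 270 + 6.70 + 6.07
= 282.77 mOsm/kg ≈ 282.8 mOsm/kg
Osmolar gap = measured − calculated = 329 − 282.8 = 46.2 mOsm/kg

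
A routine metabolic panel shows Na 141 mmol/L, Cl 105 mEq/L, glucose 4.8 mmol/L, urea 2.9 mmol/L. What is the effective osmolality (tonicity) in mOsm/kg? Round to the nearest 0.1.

Effective osmolality excludes urea (freely permeant across cell membranes):
2·Na + glucose
= 2·141 + 4.8
= 282 + 4.8
= 286.8 mOsm/kg

286.8 mOsm/kg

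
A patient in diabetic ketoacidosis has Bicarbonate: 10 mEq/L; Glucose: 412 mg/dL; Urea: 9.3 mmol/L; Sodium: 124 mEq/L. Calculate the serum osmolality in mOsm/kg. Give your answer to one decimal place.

280.2 mOsm/kg

Calculated osmolality = 2·Na + glucose/18 + urea
= 2·124 + 412/18 + 9.3
= 248 + 22.89 + 9.30
= 280.19 mOsm/kg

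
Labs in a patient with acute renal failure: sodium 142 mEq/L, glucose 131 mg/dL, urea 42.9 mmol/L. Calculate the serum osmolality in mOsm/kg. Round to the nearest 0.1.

Calculated osmolality = 2·Na + glucose/18 + urea
= 2·142 + 131/18 + 42.9
= 284 + 7.28 + 42.90
= 334.18 mOsm/kg

334.2 mOsm/kg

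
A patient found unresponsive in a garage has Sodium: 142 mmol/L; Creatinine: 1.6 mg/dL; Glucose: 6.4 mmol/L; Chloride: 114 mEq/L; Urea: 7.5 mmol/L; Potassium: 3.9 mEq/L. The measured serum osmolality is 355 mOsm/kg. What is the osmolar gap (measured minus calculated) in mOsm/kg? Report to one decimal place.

57.1 mOsm/kg

Calculated osmolality = 2·Na + glucose + urea
= 2·142 + 6.4 + 7.5
= 284 + 6.40 + 7.50
= 297.9 mOsm/kg ≈ 297.9 mOsm/kg
Osmolar gap = measured − calculated = 355 − 297.9 = 57.1 mOsm/kg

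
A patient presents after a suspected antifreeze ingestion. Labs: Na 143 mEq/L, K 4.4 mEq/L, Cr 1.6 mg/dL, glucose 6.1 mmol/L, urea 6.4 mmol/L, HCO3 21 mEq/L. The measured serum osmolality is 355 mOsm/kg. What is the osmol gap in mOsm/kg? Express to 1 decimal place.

Calculated osmolality = 2·Na + glucose + urea
= 2·143 + 6.1 + 6.4
= 286 + 6.10 + 6.40
= 298.5 mOsm/kg ≈ 298.5 mOsm/kg
Osmolar gap = measured − calculated = 355 − 298.5 = 56.5 mOsm/kg

56.5 mOsm/kg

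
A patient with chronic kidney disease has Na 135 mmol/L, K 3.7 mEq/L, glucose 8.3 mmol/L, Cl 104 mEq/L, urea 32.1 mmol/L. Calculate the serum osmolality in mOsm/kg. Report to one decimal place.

Calculated osmolality = 2·Na + glucose + urea
= 2·135 + 8.3 + 32.1
= 270 + 8.30 + 32.10
= 310.4 mOsm/kg

310.4 mOsm/kg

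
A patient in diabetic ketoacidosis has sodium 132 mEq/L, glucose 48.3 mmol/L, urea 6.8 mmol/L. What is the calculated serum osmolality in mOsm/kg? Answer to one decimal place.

Calculated osmolality = 2·Na + glucose + urea
= 2·132 + 48.3 + 6.8
= 264 + 48.30 + 6.80
= 319.1 mOsm/kg

319.1 mOsm/kg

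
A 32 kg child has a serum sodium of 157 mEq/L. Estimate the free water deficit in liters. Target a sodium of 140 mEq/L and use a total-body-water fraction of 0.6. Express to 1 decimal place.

TBW = 0.6 · 32 = 19.2 L
Free water deficit = TBW · (Na/140 − 1)
= 19.2 · (157/140 − 1)
= 19.2 · 0.1214
= 2.33 L

2.3 L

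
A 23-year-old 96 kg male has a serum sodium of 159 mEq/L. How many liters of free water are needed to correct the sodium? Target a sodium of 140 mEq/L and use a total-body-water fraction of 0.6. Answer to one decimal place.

TBW = 0.6 · 96 = 57.6 L
Free water deficit = TBW · (Na/140 − 1)
= 57.6 · (159/140 − 1)
= 57.6 · 0.1357
= 7.82 L

7.8 L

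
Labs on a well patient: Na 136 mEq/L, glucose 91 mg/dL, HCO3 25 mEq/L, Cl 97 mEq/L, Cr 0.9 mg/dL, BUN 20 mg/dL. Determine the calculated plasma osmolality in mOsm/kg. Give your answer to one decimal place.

284.2 mOsm/kg

Calculated osmolality = 2·Na + glucose/18 + BUN/2.8
= 2·136 + 91/18 + 20/2.8
= 272 + 5.06 + 7.14
= 284.2 mOsm/kg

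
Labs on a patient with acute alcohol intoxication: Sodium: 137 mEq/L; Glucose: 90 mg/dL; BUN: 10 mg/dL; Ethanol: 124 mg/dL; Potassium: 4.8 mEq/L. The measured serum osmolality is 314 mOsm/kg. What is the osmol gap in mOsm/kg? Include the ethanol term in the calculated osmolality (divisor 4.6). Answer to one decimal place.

Calculated osmolality = 2·Na + glucose/18 + BUN/2.8 + ethanol/4.6
= 2·137 + 90/18 + 10/2.8 + 124/4.6
= 274 + 5 + 3.57 + 26.96
= 309.53 mOsm/kg ≈ 309.5 mOsm/kg
Osmolar gap = measured − calculated = 314 − 309.5 = 4.5 mOsm/kg

4.5 mOsm/kg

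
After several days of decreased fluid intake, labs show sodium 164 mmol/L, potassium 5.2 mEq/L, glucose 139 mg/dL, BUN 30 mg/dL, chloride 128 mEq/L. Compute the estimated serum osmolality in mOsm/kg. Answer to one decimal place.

346.4 mOsm/kg

Calculated osmolality = 2·Na + glucose/18 + BUN/2.8
= 2·164 + 139/18 + 30/2.8
= 328 + 7.72 + 10.71
= 346.43 mOsm/kg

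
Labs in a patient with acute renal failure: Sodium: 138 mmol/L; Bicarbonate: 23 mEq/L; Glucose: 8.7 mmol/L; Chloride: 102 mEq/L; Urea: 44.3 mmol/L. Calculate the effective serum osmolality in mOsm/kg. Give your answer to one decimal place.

Effective osmolality excludes urea (freely permeant across cell membranes):
2·Na + glucose
= 2·138 + 8.7
= 276 + 8.7
= 284.7 mOsm/kg

284.7 mOsm/kg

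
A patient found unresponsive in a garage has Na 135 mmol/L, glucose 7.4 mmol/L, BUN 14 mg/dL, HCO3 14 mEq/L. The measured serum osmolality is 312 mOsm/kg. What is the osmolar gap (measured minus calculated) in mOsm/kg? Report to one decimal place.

Calculated osmolality = 2·Na + glucose + BUN/2.8
= 2·135 + 7.4 + 14/2.8
= 270 + 7.40 + 5
= 282.4 mOsm/kg ≈ 282.4 mOsm/kg
Osmolar gap = measured − calculated = 312 − 282.4 = 29.6 mOsm/kg

29.6 mOsm/kg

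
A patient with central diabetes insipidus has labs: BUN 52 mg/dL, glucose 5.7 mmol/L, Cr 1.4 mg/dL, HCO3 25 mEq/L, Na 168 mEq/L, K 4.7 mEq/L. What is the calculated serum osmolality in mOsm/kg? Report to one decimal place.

360.3 mOsm/kg

Calculated osmolality = 2·Na + glucose + BUN/2.8
= 2·168 + 5.7 + 52/2.8
= 336 + 5.70 + 18.57
= 360.27 mOsm/kg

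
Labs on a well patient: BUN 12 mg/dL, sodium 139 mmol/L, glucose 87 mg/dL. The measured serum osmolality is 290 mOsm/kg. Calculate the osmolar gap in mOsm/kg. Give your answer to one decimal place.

Calculated osmolality = 2·Na + glucose/18 + BUN/2.8
= 2·139 + 87/18 + 12/2.8
= 278 + 4.83 + 4.29
= 287.12 mOsm/kg ≈ 287.1 mOsm/kg
Osmolar gap = measured − calculated = 290 − 287.1 = 2.9 mOsm/kg

2.9 mOsm/kg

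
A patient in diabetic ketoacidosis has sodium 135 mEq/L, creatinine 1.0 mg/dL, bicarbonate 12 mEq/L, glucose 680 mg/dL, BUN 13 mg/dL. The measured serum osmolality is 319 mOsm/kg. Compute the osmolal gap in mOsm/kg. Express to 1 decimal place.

Calculated osmolality = 2·Na + glucose/18 + BUN/2.8
= 2·135 + 680/18 + 13/2.8
= 270 + 37.78 + 4.64
= 312.42 mOsm/kg ≈ 312.4 mOsm/kg
Osmolar gap = measured − calculated = 319 − 312.4 = 6.6 mOsm/kg

6.6 mOsm/kg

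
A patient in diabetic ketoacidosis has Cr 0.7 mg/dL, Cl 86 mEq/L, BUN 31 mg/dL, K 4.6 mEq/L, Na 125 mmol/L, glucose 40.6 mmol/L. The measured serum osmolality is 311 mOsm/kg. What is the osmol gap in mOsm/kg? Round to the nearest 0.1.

Calculated osmolality = 2·Na + glucose + BUN/2.8
= 2·125 + 40.6 + 31/2.8
= 250 + 40.60 + 11.07
= 301.67 mOsm/kg ≈ 301.7 mOsm/kg
Osmolar gap = measured − calculated = 311 − 301.7 = 9.3 mOsm/kg

9.3 mOsm/kg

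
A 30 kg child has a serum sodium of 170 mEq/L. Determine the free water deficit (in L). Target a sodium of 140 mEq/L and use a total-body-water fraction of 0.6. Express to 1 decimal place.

3.9 L

TBW = 0.6 · 30 = 18 L
Free water deficit = TBW · (Na/140 − 1)
= 18 · (170/140 − 1)
= 18 · 0.2143
= 3.86 L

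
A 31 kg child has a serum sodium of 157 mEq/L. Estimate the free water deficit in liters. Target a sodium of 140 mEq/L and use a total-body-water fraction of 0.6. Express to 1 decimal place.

TBW = 0.6 · 31 = 18.6 L
Free water deficit = TBW · (Na/140 − 1)
= 18.6 · (157/140 − 1)
= 18.6 · 0.1214
= 2.26 L

2.3 L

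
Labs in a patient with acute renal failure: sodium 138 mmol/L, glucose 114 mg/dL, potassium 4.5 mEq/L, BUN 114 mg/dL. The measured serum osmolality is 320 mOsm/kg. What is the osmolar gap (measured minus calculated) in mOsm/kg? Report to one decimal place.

-3.0 mOsm/kg

Calculated osmolality = 2·Na + glucose/18 + BUN/2.8
= 2·138 + 114/18 + 114/2.8
= 276 + 6.33 + 40.71
= 323.04 mOsm/kg ≈ 323.0 mOsm/kg
Osmolar gap = measured − calculated = 320 − 323.0 = -3.0 mOsm/kg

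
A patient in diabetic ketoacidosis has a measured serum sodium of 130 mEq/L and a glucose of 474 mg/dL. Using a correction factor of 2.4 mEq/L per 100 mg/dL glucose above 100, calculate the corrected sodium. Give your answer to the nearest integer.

Corrected Na = measured Na + 2.4 · (glucose − 100)/100
= 130 + 2.4 · (474 − 100)/100
= 130 + 9
= 139 mEq/L

139 mEq/L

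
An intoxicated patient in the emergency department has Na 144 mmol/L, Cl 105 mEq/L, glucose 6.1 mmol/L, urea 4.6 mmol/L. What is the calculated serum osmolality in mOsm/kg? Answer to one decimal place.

298.7 mOsm/kg

Calculated osmolality = 2·Na + glucose + urea
= 2·144 + 6.1 + 4.6
= 288 + 6.10 + 4.60
= 298.7 mOsm/kg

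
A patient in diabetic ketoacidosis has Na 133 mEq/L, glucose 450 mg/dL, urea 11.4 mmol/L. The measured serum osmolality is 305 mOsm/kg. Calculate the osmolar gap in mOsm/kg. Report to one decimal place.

Calculated osmolality = 2·Na + glucose/18 + urea
= 2·133 + 450/18 + 11.4
= 266 + 25 + 11.40
= 302.4 mOsm/kg ≈ 302.4 mOsm/kg
Osmolar gap = measured − calculated = 305 − 302.4 = 2.6 mOsm/kg

2.6 mOsm/kg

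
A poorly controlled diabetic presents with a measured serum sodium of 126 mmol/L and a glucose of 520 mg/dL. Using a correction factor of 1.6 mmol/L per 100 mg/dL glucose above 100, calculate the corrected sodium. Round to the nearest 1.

133 mmol/L

Corrected Na = measured Na + 1.6 · (glucose − 100)/100
= 126 + 1.6 · (520 − 100)/100
= 126 + 6.7
= 132.7 mmol/L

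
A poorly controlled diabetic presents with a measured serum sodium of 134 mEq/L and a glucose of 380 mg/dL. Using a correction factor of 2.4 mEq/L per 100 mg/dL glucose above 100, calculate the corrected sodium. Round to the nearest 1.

Corrected Na = measured Na + 2.4 · (glucose − 100)/100
= 134 + 2.4 · (380 − 100)/100
= 134 + 6.7
= 140.7 mEq/L

141 mEq/L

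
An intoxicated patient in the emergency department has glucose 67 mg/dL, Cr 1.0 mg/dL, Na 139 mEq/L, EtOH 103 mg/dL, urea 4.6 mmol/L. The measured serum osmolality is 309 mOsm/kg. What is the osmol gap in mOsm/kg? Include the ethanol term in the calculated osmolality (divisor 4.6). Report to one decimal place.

0.3 mOsm/kg

Calculated osmolality = 2·Na + glucose/18 + urea + ethanol/4.6
= 2·139 + 67/18 + 4.6 + 103/4.6
= 278 + 3.72 + 4.60 + 22.39
= 308.71 mOsm/kg ≈ 308.7 mOsm/kg
Osmolar gap = measured − calculated = 309 − 308.7 = 0.3 mOsm/kg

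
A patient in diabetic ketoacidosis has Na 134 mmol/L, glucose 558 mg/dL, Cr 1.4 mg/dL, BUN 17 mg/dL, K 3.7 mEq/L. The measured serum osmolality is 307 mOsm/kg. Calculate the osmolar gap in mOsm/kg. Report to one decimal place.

Calculated osmolality = 2·Na + glucose/18 + BUN/2.8
= 2·134 + 558/18 + 17/2.8
= 268 + 31 + 6.07
= 305.07 mOsm/kg ≈ 305.1 mOsm/kg
Osmolar gap = measured − calculated = 307 − 305.1 = 1.9 mOsm/kg

1.9 mOsm/kg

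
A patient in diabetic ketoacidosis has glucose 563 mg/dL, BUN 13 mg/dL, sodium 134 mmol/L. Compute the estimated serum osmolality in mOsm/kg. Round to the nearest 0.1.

Calculated osmolality = 2·Na + glucose/18 + BUN/2.8
= 2·134 + 563/18 + 13/2.8
= 268 + 31.28 + 4.64
= 303.92 mOsm/kg

303.9 mOsm/kg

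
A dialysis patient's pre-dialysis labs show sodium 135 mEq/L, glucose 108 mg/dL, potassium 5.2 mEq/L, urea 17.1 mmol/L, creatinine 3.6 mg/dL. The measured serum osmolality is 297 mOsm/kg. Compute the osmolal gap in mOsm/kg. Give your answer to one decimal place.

Calculated osmolality = 2·Na + glucose/18 + urea
= 2·135 + 108/18 + 17.1
= 270 + 6 + 17.10
= 293.1 mOsm/kg ≈ 293.1 mOsm/kg
Osmolar gap = measured − calculated = 297 − 293.1 = 3.9 mOsm/kg

3.9 mOsm/kg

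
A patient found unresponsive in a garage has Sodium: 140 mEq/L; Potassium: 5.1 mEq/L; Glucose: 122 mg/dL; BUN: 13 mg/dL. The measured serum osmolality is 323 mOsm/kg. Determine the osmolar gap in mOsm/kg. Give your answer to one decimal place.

Calculated osmolality = 2·Na + glucose/18 + BUN/2.8
= 2·140 + 122/18 + 13/2.8
= 280 + 6.78 + 4.64
= 291.42 mOsm/kg ≈ 291.4 mOsm/kg
Osmolar gap = measured − calculated = 323 − 291.4 = 31.6 mOsm/kg

31.6 mOsm/kg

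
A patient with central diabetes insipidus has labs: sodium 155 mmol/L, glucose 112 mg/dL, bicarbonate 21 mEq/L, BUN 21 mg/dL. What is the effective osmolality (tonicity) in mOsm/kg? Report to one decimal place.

316.2 mOsm/kg

Effective osmolality excludes urea (freely permeant across cell membranes):
2·Na + glucose/18
= 2·155 + 112/18
= 310 + 6.22
= 316.22 mOsm/kg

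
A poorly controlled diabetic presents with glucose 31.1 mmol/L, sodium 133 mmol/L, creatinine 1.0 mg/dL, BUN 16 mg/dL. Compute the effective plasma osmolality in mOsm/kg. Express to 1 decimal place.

297.1 mOsm/kg

Effective osmolality excludes urea (freely permeant across cell membranes):
2·Na + glucose
= 2·133 + 31.1
= 266 + 31.1
= 297.1 mOsm/kg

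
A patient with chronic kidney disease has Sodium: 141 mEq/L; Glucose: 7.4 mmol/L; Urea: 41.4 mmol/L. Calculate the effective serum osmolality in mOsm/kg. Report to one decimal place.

289.4 mOsm/kg

Effective osmolality excludes urea (freely permeant across cell membranes):
2·Na + glucose
= 2·141 + 7.4
= 282 + 7.4
= 289.4 mOsm/kg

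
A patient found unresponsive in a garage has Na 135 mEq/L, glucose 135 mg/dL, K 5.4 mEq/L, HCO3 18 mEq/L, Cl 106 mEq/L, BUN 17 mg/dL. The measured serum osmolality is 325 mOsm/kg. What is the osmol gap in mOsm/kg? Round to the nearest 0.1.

Calculated osmolality = 2·Na + glucose/18 + BUN/2.8
= 2·135 + 135/18 + 17/2.8
= 270 + 7.50 + 6.07
= 283.57 mOsm/kg ≈ 283.6 mOsm/kg
Osmolar gap = measured − calculated = 325 − 283.6 = 41.4 mOsm/kg

41.4 mOsm/kg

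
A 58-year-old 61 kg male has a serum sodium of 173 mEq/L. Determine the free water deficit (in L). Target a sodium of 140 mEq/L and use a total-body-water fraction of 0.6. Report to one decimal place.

TBW = 0.6 · 61 = 36.6 L
Free water deficit = TBW · (Na/140 − 1)
= 36.6 · (173/140 − 1)
= 36.6 · 0.2357
= 8.63 L

8.6 L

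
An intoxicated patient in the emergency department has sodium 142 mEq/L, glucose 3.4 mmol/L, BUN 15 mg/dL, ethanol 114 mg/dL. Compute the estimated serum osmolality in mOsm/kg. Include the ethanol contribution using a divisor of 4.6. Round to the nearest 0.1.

317.5 mOsm/kg

Calculated osmolality = 2·Na + glucose + BUN/2.8 + ethanol/4.6
= 2·142 + 3.4 + 15/2.8 + 114/4.6
= 284 + 3.40 + 5.36 + 24.78
= 317.54 mOsm/kg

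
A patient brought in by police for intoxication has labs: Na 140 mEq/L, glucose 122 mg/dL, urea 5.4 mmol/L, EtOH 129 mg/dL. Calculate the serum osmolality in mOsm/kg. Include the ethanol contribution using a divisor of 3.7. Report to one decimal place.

Calculated osmolality = 2·Na + glucose/18 + urea + ethanol/3.7
= 2·140 + 122/18 + 5.4 + 129/3.7
= 280 + 6.78 + 5.40 + 34.86
= 327.04 mOsm/kg

327.0 mOsm/kg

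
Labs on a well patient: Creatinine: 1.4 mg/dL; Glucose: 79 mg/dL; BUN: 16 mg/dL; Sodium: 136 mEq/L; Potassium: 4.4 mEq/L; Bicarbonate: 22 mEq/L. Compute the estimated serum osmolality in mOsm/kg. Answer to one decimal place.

Calculated osmolality = 2·Na + glucose/18 + BUN/2.8
= 2·136 + 79/18 + 16/2.8
= 272 + 4.39 + 5.71
= 282.1 mOsm/kg

282.1 mOsm/kg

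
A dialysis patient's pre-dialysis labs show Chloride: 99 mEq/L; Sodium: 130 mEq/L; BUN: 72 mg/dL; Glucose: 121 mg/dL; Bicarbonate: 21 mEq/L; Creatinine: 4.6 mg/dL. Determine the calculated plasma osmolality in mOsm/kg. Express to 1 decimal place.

292.4 mOsm/kg

Calculated osmolality = 2·Na + glucose/18 + BUN/2.8
= 2·130 + 121/18 + 72/2.8
= 260 + 6.72 + 25.71
= 292.43 mOsm/kg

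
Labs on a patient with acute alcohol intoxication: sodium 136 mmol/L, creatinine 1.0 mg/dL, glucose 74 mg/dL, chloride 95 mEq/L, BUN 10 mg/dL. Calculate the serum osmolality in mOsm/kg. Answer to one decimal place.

279.7 mOsm/kg

Calculated osmolality = 2·Na + glucose/18 + BUN/2.8
= 2·136 + 74/18 + 10/2.8
= 272 + 4.11 + 3.57
= 279.68 mOsm/kg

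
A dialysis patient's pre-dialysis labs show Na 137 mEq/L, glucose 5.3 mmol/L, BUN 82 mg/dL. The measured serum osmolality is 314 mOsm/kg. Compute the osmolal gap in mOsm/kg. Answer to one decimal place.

Calculated osmolality = 2·Na + glucose + BUN/2.8
= 2·137 + 5.3 + 82/2.8
= 274 + 5.30 + 29.29
= 308.59 mOsm/kg ≈ 308.6 mOsm/kg
Osmolar gap = measured − calculated = 314 − 308.6 = 5.4 mOsm/kg

5.4 mOsm/kg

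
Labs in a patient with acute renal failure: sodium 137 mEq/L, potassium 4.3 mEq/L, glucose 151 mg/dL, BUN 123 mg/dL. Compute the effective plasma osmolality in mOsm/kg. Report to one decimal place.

Effective osmolality excludes urea (freely permeant across cell membranes):
2·Na + glucose/18
= 2·137 + 151/18
= 274 + 8.39
= 282.39 mOsm/kg

282.4 mOsm/kg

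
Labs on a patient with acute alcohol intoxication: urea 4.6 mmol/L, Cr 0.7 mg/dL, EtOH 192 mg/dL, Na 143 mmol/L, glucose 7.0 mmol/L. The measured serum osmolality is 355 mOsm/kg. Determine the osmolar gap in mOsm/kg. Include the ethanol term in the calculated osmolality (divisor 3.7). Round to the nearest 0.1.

Calculated osmolality = 2·Na + glucose + urea + ethanol/3.7
= 2·143 + 7 + 4.6 + 192/3.7
= 286 + 7 + 4.60 + 51.89
= 349.49 mOsm/kg ≈ 349.5 mOsm/kg
Osmolar gap = measured − calculated = 355 − 349.5 = 5.5 mOsm/kg

5.5 mOsm/kg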